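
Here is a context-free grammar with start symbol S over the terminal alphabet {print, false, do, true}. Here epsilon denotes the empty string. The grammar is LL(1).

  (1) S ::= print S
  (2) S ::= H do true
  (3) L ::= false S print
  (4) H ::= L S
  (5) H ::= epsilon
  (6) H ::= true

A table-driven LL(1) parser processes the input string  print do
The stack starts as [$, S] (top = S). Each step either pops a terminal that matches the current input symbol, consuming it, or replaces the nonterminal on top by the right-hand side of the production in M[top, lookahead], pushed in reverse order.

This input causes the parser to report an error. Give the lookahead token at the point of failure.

     Stack        Input       Action
  1  $ S          print do $  expand S ::= print S
  2  $ S print    print do $  match print
  3  $ S          do $        expand S ::= H do true
  4  $ true do H  do $        expand H ::= epsilon
  5  $ true do    do $        match do
  6  $ true       $           error: top is terminal true but lookahead is $

$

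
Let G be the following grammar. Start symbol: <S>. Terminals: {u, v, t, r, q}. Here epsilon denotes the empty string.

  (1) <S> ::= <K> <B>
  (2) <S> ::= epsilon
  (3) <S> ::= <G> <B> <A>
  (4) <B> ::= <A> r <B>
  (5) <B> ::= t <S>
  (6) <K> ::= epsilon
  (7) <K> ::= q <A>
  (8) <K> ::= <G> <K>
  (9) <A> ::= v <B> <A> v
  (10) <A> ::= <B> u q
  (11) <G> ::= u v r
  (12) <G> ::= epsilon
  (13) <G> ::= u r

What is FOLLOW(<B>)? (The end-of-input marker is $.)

{$, t, u, v}

FIRST(<G>): from <G>::=u v r we get {u}; from <G>::=epsilon we get {epsilon}; from <G>::=u r we get {u}. So FIRST(<G>) = {epsilon, u}.
FIRST(<K>): from <K>::=epsilon we get {epsilon}; from <K>::=q <A> we get {q}; from <K>::=<G> <K> we get {epsilon, q, u}. So FIRST(<K>) = {epsilon, q, u}.
FIRST(<S>): from <S>::=<K> <B> we get {q, t, u, v}; from <S>::=epsilon we get {epsilon}; from <S>::=<G> <B> <A> we get {t, u, v}. So FIRST(<S>) = {epsilon, q, t, u, v}.
FIRST(<B>): from <B>::=<A> r <B> we get {t, v}; from <B>::=t <S> we get {t}. So FIRST(<B>) = {t, v}.
FIRST(<A>): from <A>::=v <B> <A> v we get {v}; from <A>::=<B> u q we get {t, v}. So FIRST(<A>) = {t, v}.
FOLLOW(<S>) includes $ since <S> is the start symbol.
FOLLOW(<K>): in <S>::=<K> <B>, <K> is followed by <B> with FIRST {t, v}; in <K>::=<G> <K>, the suffix after <K> is empty (adds nothing new). Thus FOLLOW(<K>) = {t, v}.
FOLLOW(<G>): in <S>::=<G> <B> <A>, <G> is followed by <B> <A> with FIRST {t, v}; in <K>::=<G> <K>, <G> is followed by <K> with FIRST {epsilon, q, u}; in <K>::=<G> <K>, the suffix after <G> is nullable, so FOLLOW(<G>) ⊇ FOLLOW(<K>) = {t, v}. Thus FOLLOW(<G>) = {q, t, u, v}.
FOLLOW(<S>): in <B>::=t <S>, the suffix after <S> is empty, so FOLLOW(<S>) ⊇ FOLLOW(<B>) = {$, t, u, v}. Thus FOLLOW(<S>) = {$, t, u, v}.
FOLLOW(<B>): in <S>::=<K> <B>, the suffix after <B> is empty, so FOLLOW(<B>) ⊇ FOLLOW(<S>) = {$, t, u, v}; in <S>::=<G> <B> <A>, <B> is followed by <A> with FIRST {t, v}; in <B>::=<A> r <B>, the suffix after <B> is empty (adds nothing new); in <A>::=v <B> <A> v, <B> is followed by <A> v with FIRST {t, v}; in <A>::=<B> u q, <B> is followed by u q with FIRST {u}. Thus FOLLOW(<B>) = {$, t, u, v}.
FOLLOW(<A>): in <S>::=<G> <B> <A>, the suffix after <A> is empty, so FOLLOW(<A>) ⊇ FOLLOW(<S>) = {$, t, u, v}; in <B>::=<A> r <B>, <A> is followed by r <B> with FIRST {r}; in <K>::=q <A>, the suffix after <A> is empty, so FOLLOW(<A>) ⊇ FOLLOW(<K>) = {t, v}; in <A>::=v <B> <A> v, <A> is followed by v with FIRST {v}. Thus FOLLOW(<A>) = {$, r, t, u, v}.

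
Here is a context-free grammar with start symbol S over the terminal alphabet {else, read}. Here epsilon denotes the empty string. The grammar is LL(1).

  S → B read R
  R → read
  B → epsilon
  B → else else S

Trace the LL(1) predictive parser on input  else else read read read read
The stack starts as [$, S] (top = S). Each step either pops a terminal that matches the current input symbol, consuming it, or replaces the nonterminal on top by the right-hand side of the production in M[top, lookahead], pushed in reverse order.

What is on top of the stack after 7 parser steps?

R

     Stack                 Input                            Action
  1  $ S                   else else read read read read $  expand S → B read R
  2  $ R read B            else else read read read read $  expand B → else else S
  3  $ R read S else else  else else read read read read $  match else
  4  $ R read S else       else read read read read $       match else
  5  $ R read S            read read read read $            expand S → B read R
  6  $ R read R read B     read read read read $            expand B → epsilon
  7  $ R read R read       read read read read $            match read
Stack after step 7: $ R read R (top = R).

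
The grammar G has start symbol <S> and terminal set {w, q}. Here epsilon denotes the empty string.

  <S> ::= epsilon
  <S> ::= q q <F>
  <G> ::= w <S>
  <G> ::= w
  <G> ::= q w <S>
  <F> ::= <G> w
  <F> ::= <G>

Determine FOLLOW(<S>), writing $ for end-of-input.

FIRST(<S>): from <S>::=epsilon we get {epsilon}; from <S>::=q q <F> we get {q}. So FIRST(<S>) = {epsilon, q}.
FIRST(<G>): from <G>::=w <S> we get {w}; from <G>::=w we get {w}; from <G>::=q w <S> we get {q}. So FIRST(<G>) = {q, w}.
FIRST(<F>): from <F>::=<G> w we get {q, w}; from <F>::=<G> we get {q, w}. So FIRST(<F>) = {q, w}.
FOLLOW(<S>) includes $ since <S> is the start symbol.
FOLLOW(<S>): in <G>::=w <S>, the suffix after <S> is empty, so FOLLOW(<S>) ⊇ FOLLOW(<G>) = {$, w}; in <G>::=q w <S>, the suffix after <S> is empty, so FOLLOW(<S>) ⊇ FOLLOW(<G>) = {$, w}. Thus FOLLOW(<S>) = {$, w}.
FOLLOW(<F>): in <S>::=q q <F>, the suffix after <F> is empty, so FOLLOW(<F>) ⊇ FOLLOW(<S>) = {$, w}. Thus FOLLOW(<F>) = {$, w}.
FOLLOW(<G>): in <F>::=<G> w, <G> is followed by w with FIRST {w}; in <F>::=<G>, the suffix after <G> is empty, so FOLLOW(<G>) ⊇ FOLLOW(<F>) = {$, w}. Thus FOLLOW(<G>) = {$, w}.

{$, w}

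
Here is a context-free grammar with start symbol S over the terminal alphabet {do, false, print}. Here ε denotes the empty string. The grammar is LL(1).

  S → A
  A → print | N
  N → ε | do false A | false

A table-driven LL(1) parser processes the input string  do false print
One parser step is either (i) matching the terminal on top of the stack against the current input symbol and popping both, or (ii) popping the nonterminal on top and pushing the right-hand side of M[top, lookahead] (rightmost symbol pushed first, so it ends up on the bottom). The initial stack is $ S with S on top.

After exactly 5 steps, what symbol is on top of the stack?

A

step 1: stack=$ S  input=do false print $  — expand S → A
step 2: stack=$ A  input=do false print $  — expand A → N
step 3: stack=$ N  input=do false print $  — expand N → do false A
step 4: stack=$ A false do  input=do false print $  — match do
step 5: stack=$ A false  input=false print $  — match false
Stack after step 5: $ A (top = A).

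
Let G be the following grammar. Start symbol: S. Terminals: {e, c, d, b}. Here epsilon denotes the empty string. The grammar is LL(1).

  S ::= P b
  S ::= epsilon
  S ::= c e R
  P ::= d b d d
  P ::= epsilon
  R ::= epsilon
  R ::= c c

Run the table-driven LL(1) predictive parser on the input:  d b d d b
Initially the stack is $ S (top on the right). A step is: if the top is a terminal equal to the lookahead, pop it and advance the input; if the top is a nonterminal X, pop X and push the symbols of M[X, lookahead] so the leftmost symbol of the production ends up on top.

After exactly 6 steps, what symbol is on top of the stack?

step 1: stack=$ S  input=d b d d b $  — expand S ::= P b
step 2: stack=$ b P  input=d b d d b $  — expand P ::= d b d d
step 3: stack=$ b d d b d  input=d b d d b $  — match d
step 4: stack=$ b d d b  input=b d d b $  — match b
step 5: stack=$ b d d  input=d d b $  — match d
step 6: stack=$ b d  input=d b $  — match d
Stack after step 6: $ b (top = b).

b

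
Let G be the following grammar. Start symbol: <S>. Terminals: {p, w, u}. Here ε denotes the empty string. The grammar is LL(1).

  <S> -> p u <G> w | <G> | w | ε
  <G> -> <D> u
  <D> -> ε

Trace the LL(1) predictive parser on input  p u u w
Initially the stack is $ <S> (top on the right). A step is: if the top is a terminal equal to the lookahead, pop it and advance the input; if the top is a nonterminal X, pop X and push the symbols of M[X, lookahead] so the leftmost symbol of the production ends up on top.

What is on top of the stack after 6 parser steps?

step 1: stack=$ <S>  input=p u u w $  — expand <S> -> p u <G> w
step 2: stack=$ w <G> u p  input=p u u w $  — match p
step 3: stack=$ w <G> u  input=u u w $  — match u
step 4: stack=$ w <G>  input=u w $  — expand <G> -> <D> u
step 5: stack=$ w u <D>  input=u w $  — expand <D> -> ε
step 6: stack=$ w u  input=u w $  — match u
Stack after step 6: $ w (top = w).

w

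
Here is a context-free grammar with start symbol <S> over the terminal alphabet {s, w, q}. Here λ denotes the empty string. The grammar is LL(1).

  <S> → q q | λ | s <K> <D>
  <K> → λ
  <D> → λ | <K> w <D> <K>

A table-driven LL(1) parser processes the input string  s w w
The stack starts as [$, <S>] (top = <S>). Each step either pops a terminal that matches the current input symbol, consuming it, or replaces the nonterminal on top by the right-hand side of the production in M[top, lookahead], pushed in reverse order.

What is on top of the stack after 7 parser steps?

<K>

step 1: stack=$ <S>  input=s w w $  — expand <S> → s <K> <D>
step 2: stack=$ <D> <K> s  input=s w w $  — match s
step 3: stack=$ <D> <K>  input=w w $  — expand <K> → λ
step 4: stack=$ <D>  input=w w $  — expand <D> → <K> w <D> <K>
step 5: stack=$ <K> <D> w <K>  input=w w $  — expand <K> → λ
step 6: stack=$ <K> <D> w  input=w w $  — match w
step 7: stack=$ <K> <D>  input=w $  — expand <D> → <K> w <D> <K>
Stack after step 7: $ <K> <K> <D> w <K> (top = <K>).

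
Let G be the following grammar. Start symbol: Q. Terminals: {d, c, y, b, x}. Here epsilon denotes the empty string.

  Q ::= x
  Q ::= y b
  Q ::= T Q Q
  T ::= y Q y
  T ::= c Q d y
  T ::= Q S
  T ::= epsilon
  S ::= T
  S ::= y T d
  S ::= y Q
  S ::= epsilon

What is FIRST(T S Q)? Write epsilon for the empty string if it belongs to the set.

{c, x, y}

FIRST(Q): from Q::=x we get {x}; from Q::=y b we get {y}; from Q::=T Q Q we get {c, x, y}. So FIRST(Q) = {c, x, y}.
FIRST(T): from T::=y Q y we get {y}; from T::=c Q d y we get {c}; from T::=Q S we get {c, x, y}; from T::=epsilon we get {epsilon}. So FIRST(T) = {epsilon, c, x, y}.
FIRST(S): from S::=T we get {epsilon, c, x, y}; from S::=y T d we get {y}; from S::=y Q we get {y}; from S::=epsilon we get {epsilon}. So FIRST(S) = {epsilon, c, x, y}.
FIRST(T S Q): take FIRST of each symbol in turn, carrying on past any symbol whose FIRST contains epsilon; result {c, x, y}.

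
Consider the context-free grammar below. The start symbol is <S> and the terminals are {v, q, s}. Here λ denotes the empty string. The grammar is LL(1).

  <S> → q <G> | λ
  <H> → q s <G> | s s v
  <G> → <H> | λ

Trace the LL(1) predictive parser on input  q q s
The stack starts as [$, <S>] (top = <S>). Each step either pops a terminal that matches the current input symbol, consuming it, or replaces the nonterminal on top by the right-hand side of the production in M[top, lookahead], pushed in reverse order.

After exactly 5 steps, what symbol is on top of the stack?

step 1: stack=$ <S>  input=q q s $  — expand <S> → q <G>
step 2: stack=$ <G> q  input=q q s $  — match q
step 3: stack=$ <G>  input=q s $  — expand <G> → <H>
step 4: stack=$ <H>  input=q s $  — expand <H> → q s <G>
step 5: stack=$ <G> s q  input=q s $  — match q
Stack after step 5: $ <G> s (top = s).

s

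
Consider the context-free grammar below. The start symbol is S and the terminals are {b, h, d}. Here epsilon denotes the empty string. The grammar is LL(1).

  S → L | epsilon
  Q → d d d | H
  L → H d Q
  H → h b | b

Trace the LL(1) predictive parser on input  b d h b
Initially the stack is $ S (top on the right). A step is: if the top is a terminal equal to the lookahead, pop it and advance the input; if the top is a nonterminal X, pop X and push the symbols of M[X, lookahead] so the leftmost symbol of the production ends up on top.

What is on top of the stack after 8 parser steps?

b

     Stack    Input      Action
  1  $ S      b d h b $  expand S → L
  2  $ L      b d h b $  expand L → H d Q
  3  $ Q d H  b d h b $  expand H → b
  4  $ Q d b  b d h b $  match b
  5  $ Q d    d h b $    match d
  6  $ Q      h b $      expand Q → H
  7  $ H      h b $      expand H → h b
  8  $ b h    h b $      match h
Stack after step 8: $ b (top = b).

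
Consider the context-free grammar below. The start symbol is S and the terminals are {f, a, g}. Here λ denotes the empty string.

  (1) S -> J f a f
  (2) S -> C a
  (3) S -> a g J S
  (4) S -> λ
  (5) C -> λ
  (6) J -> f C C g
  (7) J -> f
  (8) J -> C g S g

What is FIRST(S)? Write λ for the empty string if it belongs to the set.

{λ, a, f, g}

FIRST(C) = {λ}
FIRST(J) = {f, g}  (via C g S g)
FIRST(S) = {λ, a, f, g}  (via J f a f, C a)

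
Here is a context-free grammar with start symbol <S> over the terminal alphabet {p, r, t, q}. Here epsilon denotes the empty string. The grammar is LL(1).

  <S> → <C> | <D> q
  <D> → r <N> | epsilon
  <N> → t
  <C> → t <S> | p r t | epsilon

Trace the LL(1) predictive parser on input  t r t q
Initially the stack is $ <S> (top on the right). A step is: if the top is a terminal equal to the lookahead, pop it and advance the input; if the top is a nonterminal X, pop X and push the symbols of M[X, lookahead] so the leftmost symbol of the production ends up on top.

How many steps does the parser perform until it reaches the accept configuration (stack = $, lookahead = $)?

     Stack      Input      Action
  1  $ <S>      t r t q $  expand <S> → <C>
  2  $ <C>      t r t q $  expand <C> → t <S>
  3  $ <S> t    t r t q $  match t
  4  $ <S>      r t q $    expand <S> → <D> q
  5  $ q <D>    r t q $    expand <D> → r <N>
  6  $ q <N> r  r t q $    match r
  7  $ q <N>    t q $      expand <N> → t
  8  $ q t      t q $      match t
  9  $ q        q $        match q
Accept reached after 9 steps.

9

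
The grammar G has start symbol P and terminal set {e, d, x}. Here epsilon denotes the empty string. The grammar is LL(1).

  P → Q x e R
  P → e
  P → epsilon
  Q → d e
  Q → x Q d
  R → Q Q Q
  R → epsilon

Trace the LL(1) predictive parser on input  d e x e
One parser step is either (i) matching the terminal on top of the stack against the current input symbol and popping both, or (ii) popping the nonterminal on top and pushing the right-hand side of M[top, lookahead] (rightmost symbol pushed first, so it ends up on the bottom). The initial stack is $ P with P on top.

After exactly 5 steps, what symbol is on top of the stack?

     Stack        Input      Action
  1  $ P          d e x e $  expand P → Q x e R
  2  $ R e x Q    d e x e $  expand Q → d e
  3  $ R e x e d  d e x e $  match d
  4  $ R e x e    e x e $    match e
  5  $ R e x      x e $      match x
Stack after step 5: $ R e (top = e).

e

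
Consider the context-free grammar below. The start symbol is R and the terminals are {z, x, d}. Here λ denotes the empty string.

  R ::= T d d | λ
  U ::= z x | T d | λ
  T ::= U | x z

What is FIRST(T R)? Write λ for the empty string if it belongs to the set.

FIRST(R) = {λ, d, x, z}  (via T d d)
FIRST(U) = {λ, d, x, z}  (via T d)
FIRST(T) = {λ, d, x, z}  (via U)
FIRST(T R): take FIRST of each symbol in turn, carrying on past any symbol whose FIRST contains λ; result {λ, d, x, z}.

{λ, d, x, z}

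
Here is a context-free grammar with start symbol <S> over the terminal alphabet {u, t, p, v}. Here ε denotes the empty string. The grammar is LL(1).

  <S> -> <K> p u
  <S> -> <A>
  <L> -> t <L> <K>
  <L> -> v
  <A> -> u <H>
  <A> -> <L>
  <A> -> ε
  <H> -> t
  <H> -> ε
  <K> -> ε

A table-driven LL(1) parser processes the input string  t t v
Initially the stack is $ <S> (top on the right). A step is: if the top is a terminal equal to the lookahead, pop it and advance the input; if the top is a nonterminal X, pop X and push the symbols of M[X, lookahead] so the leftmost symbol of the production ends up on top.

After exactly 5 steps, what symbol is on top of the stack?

t

     Stack        Input    Action
  1  $ <S>        t t v $  expand <S> -> <A>
  2  $ <A>        t t v $  expand <A> -> <L>
  3  $ <L>        t t v $  expand <L> -> t <L> <K>
  4  $ <K> <L> t  t t v $  match t
  5  $ <K> <L>    t v $    expand <L> -> t <L> <K>
Stack after step 5: $ <K> <K> <L> t (top = t).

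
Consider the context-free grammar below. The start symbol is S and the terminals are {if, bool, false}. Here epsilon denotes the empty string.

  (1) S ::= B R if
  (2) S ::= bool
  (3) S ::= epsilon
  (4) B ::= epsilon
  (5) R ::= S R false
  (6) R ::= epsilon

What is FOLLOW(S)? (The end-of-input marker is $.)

{$, bool, false, if}

FIRST(B) = {epsilon}
FIRST(S) = {epsilon, bool, false, if}  (via B R if)
FIRST(R) = {epsilon, bool, false, if}  (via S R false)
FOLLOW(S) includes $ since S is the start symbol.
FOLLOW(S): in R::=S R false, S is followed by R false with FIRST {bool, false, if}. Thus FOLLOW(S) = {$, bool, false, if}.
FOLLOW(B): in S::=B R if, B is followed by R if with FIRST {bool, false, if}. Thus FOLLOW(B) = {bool, false, if}.
FOLLOW(R): in S::=B R if, R is followed by if with FIRST {if}; in R::=S R false, R is followed by false with FIRST {false}. Thus FOLLOW(R) = {false, if}.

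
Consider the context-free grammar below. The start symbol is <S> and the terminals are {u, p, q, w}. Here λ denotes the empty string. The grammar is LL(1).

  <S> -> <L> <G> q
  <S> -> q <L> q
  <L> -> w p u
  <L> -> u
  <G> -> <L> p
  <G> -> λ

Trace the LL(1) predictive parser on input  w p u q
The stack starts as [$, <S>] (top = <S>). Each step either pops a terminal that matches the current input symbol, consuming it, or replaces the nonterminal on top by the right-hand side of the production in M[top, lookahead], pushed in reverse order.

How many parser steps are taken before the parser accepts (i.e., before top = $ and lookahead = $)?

7

step 1: stack=$ <S>  input=w p u q $  — expand <S> -> <L> <G> q
step 2: stack=$ q <G> <L>  input=w p u q $  — expand <L> -> w p u
step 3: stack=$ q <G> u p w  input=w p u q $  — match w
step 4: stack=$ q <G> u p  input=p u q $  — match p
step 5: stack=$ q <G> u  input=u q $  — match u
step 6: stack=$ q <G>  input=q $  — expand <G> -> λ
step 7: stack=$ q  input=q $  — match q
Accept reached after 7 steps.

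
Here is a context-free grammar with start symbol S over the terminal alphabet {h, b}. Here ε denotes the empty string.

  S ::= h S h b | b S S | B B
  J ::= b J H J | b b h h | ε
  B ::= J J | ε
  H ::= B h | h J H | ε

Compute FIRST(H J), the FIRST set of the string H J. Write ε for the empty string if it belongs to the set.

FIRST(J): from J::=b J H J we get {b}; from J::=b b h h we get {b}; from J::=ε we get {ε}. So FIRST(J) = {ε, b}.
FIRST(B): from B::=J J we get {ε, b}; from B::=ε we get {ε}. So FIRST(B) = {ε, b}.
FIRST(S): from S::=h S h b we get {h}; from S::=b S S we get {b}; from S::=B B we get {ε, b}. So FIRST(S) = {ε, b, h}.
FIRST(H): from H::=B h we get {b, h}; from H::=h J H we get {h}; from H::=ε we get {ε}. So FIRST(H) = {ε, b, h}.
FIRST(H J): take FIRST of each symbol in turn, carrying on past any symbol whose FIRST contains ε; result {ε, b, h}.

{ε, b, h}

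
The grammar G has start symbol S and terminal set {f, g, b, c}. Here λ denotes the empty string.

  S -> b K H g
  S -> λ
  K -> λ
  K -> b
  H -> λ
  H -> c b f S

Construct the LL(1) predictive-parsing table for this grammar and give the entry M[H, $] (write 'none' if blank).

none

FIRST(S) = {λ, b}
FIRST(K) = {λ, b}
FIRST(H) = {λ, c}
FOLLOW(S) includes $ since S is the start symbol.
FOLLOW(H): in S->b K H g, H is followed by g with FIRST {g}. Thus FOLLOW(H) = {g}.
For H -> λ: FIRST(λ) = {λ}, so it goes in M[H, t] for t ∈ {}; since λ ∈ FIRST, also for every t ∈ FOLLOW(H) = {g}.
For H -> c b f S: FIRST(c b f S) = {c}, so it goes in M[H, t] for t ∈ {c}.
None of these place a production in M[H, $].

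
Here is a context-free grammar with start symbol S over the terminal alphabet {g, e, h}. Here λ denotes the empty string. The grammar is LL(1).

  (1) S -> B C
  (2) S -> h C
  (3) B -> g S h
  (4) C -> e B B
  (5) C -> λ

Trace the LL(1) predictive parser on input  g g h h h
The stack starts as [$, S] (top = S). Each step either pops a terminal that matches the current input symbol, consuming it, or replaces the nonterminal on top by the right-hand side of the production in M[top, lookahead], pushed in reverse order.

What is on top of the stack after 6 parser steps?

     Stack          Input        Action
  1  $ S            g g h h h $  expand S -> B C
  2  $ C B          g g h h h $  expand B -> g S h
  3  $ C h S g      g g h h h $  match g
  4  $ C h S        g h h h $    expand S -> B C
  5  $ C h C B      g h h h $    expand B -> g S h
  6  $ C h C h S g  g h h h $    match g
Stack after step 6: $ C h C h S (top = S).

S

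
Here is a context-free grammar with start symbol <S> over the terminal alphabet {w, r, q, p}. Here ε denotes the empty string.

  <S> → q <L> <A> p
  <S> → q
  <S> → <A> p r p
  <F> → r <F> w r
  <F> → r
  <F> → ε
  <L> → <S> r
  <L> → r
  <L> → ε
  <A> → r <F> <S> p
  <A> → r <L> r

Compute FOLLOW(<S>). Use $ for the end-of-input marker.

{$, p, r}

FIRST(<F>) = {ε, r}
FIRST(<A>) = {r}
FIRST(<S>) = {q, r}  (via <A> p r p)
FIRST(<L>) = {ε, q, r}  (via <S> r)
FOLLOW(<S>) includes $ since <S> is the start symbol.
FOLLOW(<S>): in <L>→<S> r, <S> is followed by r with FIRST {r}; in <A>→r <F> <S> p, <S> is followed by p with FIRST {p}. Thus FOLLOW(<S>) = {$, p, r}.
FOLLOW(<F>): in <F>→r <F> w r, <F> is followed by w r with FIRST {w}; in <A>→r <F> <S> p, <F> is followed by <S> p with FIRST {q, r}. Thus FOLLOW(<F>) = {q, r, w}.
FOLLOW(<L>): in <S>→q <L> <A> p, <L> is followed by <A> p with FIRST {r}; in <A>→r <L> r, <L> is followed by r with FIRST {r}. Thus FOLLOW(<L>) = {r}.
FOLLOW(<A>): in <S>→q <L> <A> p, <A> is followed by p with FIRST {p}; in <S>→<A> p r p, <A> is followed by p r p with FIRST {p}. Thus FOLLOW(<A>) = {p}.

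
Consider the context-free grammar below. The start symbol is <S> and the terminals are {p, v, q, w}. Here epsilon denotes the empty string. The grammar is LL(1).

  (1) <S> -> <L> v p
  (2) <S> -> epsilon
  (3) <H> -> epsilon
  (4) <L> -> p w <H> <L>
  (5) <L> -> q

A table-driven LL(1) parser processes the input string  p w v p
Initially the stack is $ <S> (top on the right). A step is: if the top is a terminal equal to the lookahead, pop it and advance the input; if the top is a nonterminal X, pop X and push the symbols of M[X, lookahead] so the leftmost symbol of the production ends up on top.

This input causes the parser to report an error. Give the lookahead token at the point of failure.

step 1: stack=$ <S>  input=p w v p $  — expand <S> -> <L> v p
step 2: stack=$ p v <L>  input=p w v p $  — expand <L> -> p w <H> <L>
step 3: stack=$ p v <L> <H> w p  input=p w v p $  — match p
step 4: stack=$ p v <L> <H> w  input=w v p $  — match w
step 5: stack=$ p v <L> <H>  input=v p $  — error: M[<H>, v] is empty

v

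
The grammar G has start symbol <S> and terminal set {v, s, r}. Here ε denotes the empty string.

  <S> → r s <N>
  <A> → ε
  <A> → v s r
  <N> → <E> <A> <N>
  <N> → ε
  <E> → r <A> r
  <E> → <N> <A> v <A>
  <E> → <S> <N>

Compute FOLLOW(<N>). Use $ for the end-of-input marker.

FIRST(<S>) = {r}
FIRST(<A>) = {ε, v}
FIRST(<N>) = {ε, r, v}  (via <E> <A> <N>)
FIRST(<E>) = {r, v}  (via <N> <A> v <A>, <S> <N>)
FOLLOW(<S>) includes $ since <S> is the start symbol.
FOLLOW(<S>): in <E>→<S> <N>, <S> is followed by <N> with FIRST {ε, r, v}; in <E>→<S> <N>, the suffix after <S> is nullable, so FOLLOW(<S>) ⊇ FOLLOW(<E>) = {$, r, v}. Thus FOLLOW(<S>) = {$, r, v}.
FOLLOW(<A>): in <N>→<E> <A> <N>, <A> is followed by <N> with FIRST {ε, r, v}; in <N>→<E> <A> <N>, the suffix after <A> is nullable, so FOLLOW(<A>) ⊇ FOLLOW(<N>) = {$, r, v}; in <E>→r <A> r, <A> is followed by r with FIRST {r}; in <E>→<N> <A> v <A> (occurrence 1), <A> is followed by v <A> with FIRST {v}; in <E>→<N> <A> v <A> (occurrence 2), the suffix after <A> is empty, so FOLLOW(<A>) ⊇ FOLLOW(<E>) = {$, r, v}. Thus FOLLOW(<A>) = {$, r, v}.
FOLLOW(<N>): in <S>→r s <N>, the suffix after <N> is empty, so FOLLOW(<N>) ⊇ FOLLOW(<S>) = {$, r, v}; in <N>→<E> <A> <N>, the suffix after <N> is empty (adds nothing new); in <E>→<N> <A> v <A>, <N> is followed by <A> v <A> with FIRST {v}; in <E>→<S> <N>, the suffix after <N> is empty, so FOLLOW(<N>) ⊇ FOLLOW(<E>) = {$, r, v}. Thus FOLLOW(<N>) = {$, r, v}.
FOLLOW(<E>): in <N>→<E> <A> <N>, <E> is followed by <A> <N> with FIRST {ε, r, v}; in <N>→<E> <A> <N>, the suffix after <E> is nullable, so FOLLOW(<E>) ⊇ FOLLOW(<N>) = {$, r, v}. Thus FOLLOW(<E>) = {$, r, v}.

{$, r, v}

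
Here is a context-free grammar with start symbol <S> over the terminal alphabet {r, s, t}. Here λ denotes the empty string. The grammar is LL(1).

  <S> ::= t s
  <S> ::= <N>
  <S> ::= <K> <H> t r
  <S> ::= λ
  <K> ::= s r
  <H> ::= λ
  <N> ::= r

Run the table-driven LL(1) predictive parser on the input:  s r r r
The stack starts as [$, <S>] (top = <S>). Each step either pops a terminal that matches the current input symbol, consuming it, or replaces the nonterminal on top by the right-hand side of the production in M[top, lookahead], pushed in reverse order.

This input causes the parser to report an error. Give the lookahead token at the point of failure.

step 1: stack=$ <S>  input=s r r r $  — expand <S> ::= <K> <H> t r
step 2: stack=$ r t <H> <K>  input=s r r r $  — expand <K> ::= s r
step 3: stack=$ r t <H> r s  input=s r r r $  — match s
step 4: stack=$ r t <H> r  input=r r r $  — match r
step 5: stack=$ r t <H>  input=r r $  — error: M[<H>, r] is empty

r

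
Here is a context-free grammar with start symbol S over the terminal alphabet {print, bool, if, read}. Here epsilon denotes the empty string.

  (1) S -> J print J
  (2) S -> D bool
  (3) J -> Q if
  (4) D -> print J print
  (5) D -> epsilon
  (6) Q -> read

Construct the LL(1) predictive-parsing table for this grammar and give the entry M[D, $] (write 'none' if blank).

FIRST(D): from D->print J print we get {print}; from D->epsilon we get {epsilon}. So FIRST(D) = {epsilon, print}.
FIRST(Q): from Q->read we get {read}. So FIRST(Q) = {read}.
FIRST(J): from J->Q if we get {read}. So FIRST(J) = {read}.
FIRST(S): from S->J print J we get {read}; from S->D bool we get {bool, print}. So FIRST(S) = {bool, print, read}.
FOLLOW(S) includes $ since S is the start symbol.
FOLLOW(D): in S->D bool, D is followed by bool with FIRST {bool}. Thus FOLLOW(D) = {bool}.
For D -> print J print: FIRST(print J print) = {print}, so it goes in M[D, t] for t ∈ {print}.
For D -> epsilon: FIRST(epsilon) = {epsilon}, so it goes in M[D, t] for t ∈ {}; since epsilon ∈ FIRST, also for every t ∈ FOLLOW(D) = {bool}.
None of these place a production in M[D, $].

none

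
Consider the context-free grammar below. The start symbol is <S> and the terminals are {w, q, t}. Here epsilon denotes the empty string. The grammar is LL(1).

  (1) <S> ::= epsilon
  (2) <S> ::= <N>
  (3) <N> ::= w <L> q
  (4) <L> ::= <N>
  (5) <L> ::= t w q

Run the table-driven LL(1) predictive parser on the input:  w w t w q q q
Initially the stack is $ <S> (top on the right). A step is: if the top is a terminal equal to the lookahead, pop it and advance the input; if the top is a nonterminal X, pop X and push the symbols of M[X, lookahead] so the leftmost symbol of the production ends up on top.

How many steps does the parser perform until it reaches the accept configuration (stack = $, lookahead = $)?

12

      Stack        Input            Action
   1  $ <S>        w w t w q q q $  expand <S> ::= <N>
   2  $ <N>        w w t w q q q $  expand <N> ::= w <L> q
   3  $ q <L> w    w w t w q q q $  match w
   4  $ q <L>      w t w q q q $    expand <L> ::= <N>
   5  $ q <N>      w t w q q q $    expand <N> ::= w <L> q
   6  $ q q <L> w  w t w q q q $    match w
   7  $ q q <L>    t w q q q $      expand <L> ::= t w q
   8  $ q q q w t  t w q q q $      match t
   9  $ q q q w    w q q q $        match w
  10  $ q q q      q q q $          match q
  11  $ q q        q q $            match q
  12  $ q          q $              match q
Accept reached after 12 steps.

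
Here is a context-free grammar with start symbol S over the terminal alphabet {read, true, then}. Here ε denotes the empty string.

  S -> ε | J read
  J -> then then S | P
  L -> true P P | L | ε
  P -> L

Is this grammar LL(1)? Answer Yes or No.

No

FIRST(S) = {ε, read, then, true}
FIRST(J) = {ε, then, true}
FIRST(L) = {ε, true}
FIRST(P) = {ε, true}
FOLLOW(S) = {$, read}
FOLLOW(J) = {read}
FOLLOW(L) = {read, true}
FOLLOW(P) = {read, true}
Cell M[L, read] receives both L -> L and L -> ε — the grammar is not LL(1).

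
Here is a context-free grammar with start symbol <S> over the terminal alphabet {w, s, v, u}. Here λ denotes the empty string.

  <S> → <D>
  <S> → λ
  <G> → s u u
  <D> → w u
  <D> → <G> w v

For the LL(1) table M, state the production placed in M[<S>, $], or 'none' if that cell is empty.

<S> → λ

FIRST(<G>) = {s}
FIRST(<D>) = {s, w}  (via <G> w v)
FIRST(<S>) = {λ, s, w}  (via <D>)
FOLLOW(<S>) includes $ since <S> is the start symbol.
FOLLOW(<S>): <S> appears on no right-hand side. Thus FOLLOW(<S>) = {$}.
For <S> → <D>: FIRST(<D>) = {s, w}, so it goes in M[<S>, t] for t ∈ {s, w}.
For <S> → λ: FIRST(λ) = {λ}, so it goes in M[<S>, t] for t ∈ {}; since λ ∈ FIRST, also for every t ∈ FOLLOW(<S>) = {$}.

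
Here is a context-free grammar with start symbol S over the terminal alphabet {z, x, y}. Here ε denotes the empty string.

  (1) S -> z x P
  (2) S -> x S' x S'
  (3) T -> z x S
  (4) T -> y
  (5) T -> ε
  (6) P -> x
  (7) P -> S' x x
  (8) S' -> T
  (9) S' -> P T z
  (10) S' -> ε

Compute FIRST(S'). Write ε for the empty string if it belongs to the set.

FIRST(S): from S->z x P we get {z}; from S->x S' x S' we get {x}. So FIRST(S) = {x, z}.
FIRST(T): from T->z x S we get {z}; from T->y we get {y}; from T->ε we get {ε}. So FIRST(T) = {ε, y, z}.
FIRST(P): from P->x we get {x}; from P->S' x x we get {x, y, z}. So FIRST(P) = {x, y, z}.
FIRST(S'): from S'->T we get {ε, y, z}; from S'->P T z we get {x, y, z}; from S'->ε we get {ε}. So FIRST(S') = {ε, x, y, z}.

{ε, x, y, z}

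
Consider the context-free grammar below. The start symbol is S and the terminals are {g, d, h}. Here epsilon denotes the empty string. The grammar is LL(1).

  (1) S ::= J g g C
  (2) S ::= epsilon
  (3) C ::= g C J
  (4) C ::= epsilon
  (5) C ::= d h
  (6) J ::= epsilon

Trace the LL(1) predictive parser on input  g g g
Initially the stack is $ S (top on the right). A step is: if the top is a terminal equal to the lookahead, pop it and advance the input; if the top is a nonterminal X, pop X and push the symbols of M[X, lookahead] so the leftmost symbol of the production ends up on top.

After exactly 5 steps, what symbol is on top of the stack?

     Stack      Input    Action
  1  $ S        g g g $  expand S ::= J g g C
  2  $ C g g J  g g g $  expand J ::= epsilon
  3  $ C g g    g g g $  match g
  4  $ C g      g g $    match g
  5  $ C        g $      expand C ::= g C J
Stack after step 5: $ J C g (top = g).

g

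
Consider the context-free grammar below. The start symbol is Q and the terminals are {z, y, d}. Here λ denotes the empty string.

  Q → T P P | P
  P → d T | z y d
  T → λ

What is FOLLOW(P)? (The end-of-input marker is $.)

FIRST(P): from P→d T we get {d}; from P→z y d we get {z}. So FIRST(P) = {d, z}.
FIRST(T): from T→λ we get {λ}. So FIRST(T) = {λ}.
FIRST(Q): from Q→T P P we get {d, z}; from Q→P we get {d, z}. So FIRST(Q) = {d, z}.
FOLLOW(Q) includes $ since Q is the start symbol.
FOLLOW(Q): Q appears on no right-hand side. Thus FOLLOW(Q) = {$}.
FOLLOW(P): in Q→T P P (occurrence 1), P is followed by P with FIRST {d, z}; in Q→T P P (occurrence 2), the suffix after P is empty, so FOLLOW(P) ⊇ FOLLOW(Q) = {$}; in Q→P, the suffix after P is empty, so FOLLOW(P) ⊇ FOLLOW(Q) = {$}. Thus FOLLOW(P) = {$, d, z}.
FOLLOW(T): in Q→T P P, T is followed by P P with FIRST {d, z}; in P→d T, the suffix after T is empty, so FOLLOW(T) ⊇ FOLLOW(P) = {$, d, z}. Thus FOLLOW(T) = {$, d, z}.

{$, d, z}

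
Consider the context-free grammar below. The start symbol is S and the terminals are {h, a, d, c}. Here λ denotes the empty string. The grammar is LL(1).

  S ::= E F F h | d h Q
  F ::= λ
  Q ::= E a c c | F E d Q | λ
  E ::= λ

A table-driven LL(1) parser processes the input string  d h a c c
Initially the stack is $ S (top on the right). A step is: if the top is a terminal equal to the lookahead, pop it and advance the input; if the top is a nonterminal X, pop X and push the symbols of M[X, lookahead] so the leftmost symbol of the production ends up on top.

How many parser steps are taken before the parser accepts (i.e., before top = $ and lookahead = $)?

step 1: stack=$ S  input=d h a c c $  — expand S ::= d h Q
step 2: stack=$ Q h d  input=d h a c c $  — match d
step 3: stack=$ Q h  input=h a c c $  — match h
step 4: stack=$ Q  input=a c c $  — expand Q ::= E a c c
step 5: stack=$ c c a E  input=a c c $  — expand E ::= λ
step 6: stack=$ c c a  input=a c c $  — match a
step 7: stack=$ c c  input=c c $  — match c
step 8: stack=$ c  input=c $  — match c
Accept reached after 8 steps.

8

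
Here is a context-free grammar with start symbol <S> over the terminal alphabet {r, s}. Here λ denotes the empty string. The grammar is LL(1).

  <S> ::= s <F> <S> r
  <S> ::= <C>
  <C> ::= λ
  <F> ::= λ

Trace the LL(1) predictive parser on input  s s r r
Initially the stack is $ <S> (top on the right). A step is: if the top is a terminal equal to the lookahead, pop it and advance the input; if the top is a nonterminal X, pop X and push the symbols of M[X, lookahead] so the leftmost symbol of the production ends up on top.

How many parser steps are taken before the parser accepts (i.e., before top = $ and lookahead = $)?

10

step 1: stack=$ <S>  input=s s r r $  — expand <S> ::= s <F> <S> r
step 2: stack=$ r <S> <F> s  input=s s r r $  — match s
step 3: stack=$ r <S> <F>  input=s r r $  — expand <F> ::= λ
step 4: stack=$ r <S>  input=s r r $  — expand <S> ::= s <F> <S> r
step 5: stack=$ r r <S> <F> s  input=s r r $  — match s
step 6: stack=$ r r <S> <F>  input=r r $  — expand <F> ::= λ
step 7: stack=$ r r <S>  input=r r $  — expand <S> ::= <C>
step 8: stack=$ r r <C>  input=r r $  — expand <C> ::= λ
step 9: stack=$ r r  input=r r $  — match r
step 10: stack=$ r  input=r $  — match r
Accept reached after 10 steps.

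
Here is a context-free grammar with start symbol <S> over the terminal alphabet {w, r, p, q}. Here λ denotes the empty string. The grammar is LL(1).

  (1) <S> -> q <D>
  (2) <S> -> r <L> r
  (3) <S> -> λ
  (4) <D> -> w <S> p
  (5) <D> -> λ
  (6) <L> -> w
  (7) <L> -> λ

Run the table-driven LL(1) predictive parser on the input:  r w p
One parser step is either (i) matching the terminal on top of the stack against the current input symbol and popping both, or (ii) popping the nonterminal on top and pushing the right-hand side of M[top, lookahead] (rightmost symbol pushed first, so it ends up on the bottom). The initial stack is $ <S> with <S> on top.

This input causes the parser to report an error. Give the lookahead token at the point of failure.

p

step 1: stack=$ <S>  input=r w p $  — expand <S> -> r <L> r
step 2: stack=$ r <L> r  input=r w p $  — match r
step 3: stack=$ r <L>  input=w p $  — expand <L> -> w
step 4: stack=$ r w  input=w p $  — match w
step 5: stack=$ r  input=p $  — error: top is terminal r but lookahead is p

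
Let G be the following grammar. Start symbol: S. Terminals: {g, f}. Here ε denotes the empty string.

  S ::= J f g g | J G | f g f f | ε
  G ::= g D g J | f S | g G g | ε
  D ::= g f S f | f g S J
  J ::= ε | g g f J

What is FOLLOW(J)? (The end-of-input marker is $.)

{$, f, g}

FIRST(G): from G::=g D g J we get {g}; from G::=f S we get {f}; from G::=g G g we get {g}; from G::=ε we get {ε}. So FIRST(G) = {ε, f, g}.
FIRST(D): from D::=g f S f we get {g}; from D::=f g S J we get {f}. So FIRST(D) = {f, g}.
FIRST(J): from J::=ε we get {ε}; from J::=g g f J we get {g}. So FIRST(J) = {ε, g}.
FIRST(S): from S::=J f g g we get {f, g}; from S::=J G we get {ε, f, g}; from S::=f g f f we get {f}; from S::=ε we get {ε}. So FIRST(S) = {ε, f, g}.
FOLLOW(S) includes $ since S is the start symbol.
FOLLOW(D): in G::=g D g J, D is followed by g J with FIRST {g}. Thus FOLLOW(D) = {g}.
FOLLOW(S): in G::=f S, the suffix after S is empty, so FOLLOW(S) ⊇ FOLLOW(G) = {$, f, g}; in D::=g f S f, S is followed by f with FIRST {f}; in D::=f g S J, S is followed by J with FIRST {ε, g}; in D::=f g S J, the suffix after S is nullable, so FOLLOW(S) ⊇ FOLLOW(D) = {g}. Thus FOLLOW(S) = {$, f, g}.
FOLLOW(G): in S::=J G, the suffix after G is empty, so FOLLOW(G) ⊇ FOLLOW(S) = {$, f, g}; in G::=g G g, G is followed by g with FIRST {g}. Thus FOLLOW(G) = {$, f, g}.
FOLLOW(J): in S::=J f g g, J is followed by f g g with FIRST {f}; in S::=J G, J is followed by G with FIRST {ε, f, g}; in S::=J G, the suffix after J is nullable, so FOLLOW(J) ⊇ FOLLOW(S) = {$, f, g}; in G::=g D g J, the suffix after J is empty, so FOLLOW(J) ⊇ FOLLOW(G) = {$, f, g}; in D::=f g S J, the suffix after J is empty, so FOLLOW(J) ⊇ FOLLOW(D) = {g}; in J::=g g f J, the suffix after J is empty (adds nothing new). Thus FOLLOW(J) = {$, f, g}.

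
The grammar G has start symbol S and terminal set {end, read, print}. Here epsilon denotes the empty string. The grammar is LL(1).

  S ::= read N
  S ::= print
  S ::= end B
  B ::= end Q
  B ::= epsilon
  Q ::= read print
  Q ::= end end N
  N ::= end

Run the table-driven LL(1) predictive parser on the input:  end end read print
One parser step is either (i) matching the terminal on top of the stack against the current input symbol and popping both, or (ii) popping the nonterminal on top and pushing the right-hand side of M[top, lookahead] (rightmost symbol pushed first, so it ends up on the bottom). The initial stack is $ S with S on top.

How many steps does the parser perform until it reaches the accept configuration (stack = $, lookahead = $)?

     Stack         Input                 Action
  1  $ S           end end read print $  expand S ::= end B
  2  $ B end       end end read print $  match end
  3  $ B           end read print $      expand B ::= end Q
  4  $ Q end       end read print $      match end
  5  $ Q           read print $          expand Q ::= read print
  6  $ print read  read print $          match read
  7  $ print       print $               match print
Accept reached after 7 steps.

7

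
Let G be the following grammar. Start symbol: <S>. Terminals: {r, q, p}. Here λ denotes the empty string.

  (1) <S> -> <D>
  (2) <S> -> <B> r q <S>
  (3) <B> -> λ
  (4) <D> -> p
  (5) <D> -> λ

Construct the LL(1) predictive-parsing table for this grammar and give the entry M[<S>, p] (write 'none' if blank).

<S> -> <D>

FIRST(<B>) = {λ}
FIRST(<D>) = {λ, p}
FIRST(<S>) = {λ, p, r}  (via <D>, <B> r q <S>)
FOLLOW(<S>) includes $ since <S> is the start symbol.
FOLLOW(<S>): in <S>-><B> r q <S>, the suffix after <S> is empty (adds nothing new). Thus FOLLOW(<S>) = {$}.
For <S> -> <D>: FIRST(<D>) = {λ, p}, so it goes in M[<S>, t] for t ∈ {p}; since λ ∈ FIRST, also for every t ∈ FOLLOW(<S>) = {$}.
For <S> -> <B> r q <S>: FIRST(<B> r q <S>) = {r}, so it goes in M[<S>, t] for t ∈ {r}.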